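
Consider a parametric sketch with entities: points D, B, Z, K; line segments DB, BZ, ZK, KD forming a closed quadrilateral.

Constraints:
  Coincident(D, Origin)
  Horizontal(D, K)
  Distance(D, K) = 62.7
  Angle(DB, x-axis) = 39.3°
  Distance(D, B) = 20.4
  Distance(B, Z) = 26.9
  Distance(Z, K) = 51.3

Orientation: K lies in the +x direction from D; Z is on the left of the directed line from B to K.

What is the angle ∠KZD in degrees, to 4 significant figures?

79.87°

D is at the origin; DK is horizontal with |DK| = 62.7 and K in +x, so K = (62.7, 0). DB runs at 39.3° with |DB| = 20.4, so B = (15.79, 12.92). Z is determined by |BZ| = 26.9 and |ZK| = 51.3 together: it lies at the intersection of circle(B, 26.9) and circle(K, 51.3). With |BK| = 48.66, the foot of the radical line on BK is 4.724 from B and the perpendicular offset is √(26.9² − 4.724²) = 26.48. Taking the left-of-BK solution: Z = (27.37, 37.20).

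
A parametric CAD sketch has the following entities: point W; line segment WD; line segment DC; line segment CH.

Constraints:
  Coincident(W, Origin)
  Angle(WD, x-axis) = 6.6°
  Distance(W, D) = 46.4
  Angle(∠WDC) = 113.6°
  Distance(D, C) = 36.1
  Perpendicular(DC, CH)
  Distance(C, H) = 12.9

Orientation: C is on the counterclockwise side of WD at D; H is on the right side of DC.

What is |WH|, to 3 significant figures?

77.9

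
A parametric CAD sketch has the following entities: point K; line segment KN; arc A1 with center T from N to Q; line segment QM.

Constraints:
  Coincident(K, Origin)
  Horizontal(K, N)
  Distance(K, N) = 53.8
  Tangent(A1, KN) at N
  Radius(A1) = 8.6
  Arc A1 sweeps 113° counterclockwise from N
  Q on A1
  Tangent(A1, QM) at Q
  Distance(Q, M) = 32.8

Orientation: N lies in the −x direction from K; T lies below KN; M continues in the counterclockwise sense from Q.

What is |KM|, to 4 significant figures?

64.56

K is at the origin; K and N share the same y with |KN| = 53.8 and N on the −x side, so N = (-53.80, 0.000). Since A1 is tangent to KN there, TN ⟂ KN, so T = N + (0, -8.6) = (-53.80, -8.600). On A1, N sits at bearing 90° from T; a 113° counterclockwise sweep puts Q at bearing 203°, so Q = T + 8.6·(cos 203°, sin 203°) = (-61.72, -11.96). Tangency of A1 to QM means the radius TQ is perpendicular to QM, so QM runs along (−sin 203°, cos 203°); with |QM| = 32.8, M = (-48.90, -42.15). Then |KM| = |M − K| = 64.56.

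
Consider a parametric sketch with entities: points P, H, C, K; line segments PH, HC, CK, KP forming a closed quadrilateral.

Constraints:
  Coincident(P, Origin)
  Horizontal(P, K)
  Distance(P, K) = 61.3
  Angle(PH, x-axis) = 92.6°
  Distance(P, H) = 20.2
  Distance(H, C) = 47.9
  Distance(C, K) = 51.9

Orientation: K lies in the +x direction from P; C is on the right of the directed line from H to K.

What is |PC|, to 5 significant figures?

29.303

Checks: P = (0.00, 0.00) ✓; |HC| = 47.90 ✓; |CK| = 51.90 ✓.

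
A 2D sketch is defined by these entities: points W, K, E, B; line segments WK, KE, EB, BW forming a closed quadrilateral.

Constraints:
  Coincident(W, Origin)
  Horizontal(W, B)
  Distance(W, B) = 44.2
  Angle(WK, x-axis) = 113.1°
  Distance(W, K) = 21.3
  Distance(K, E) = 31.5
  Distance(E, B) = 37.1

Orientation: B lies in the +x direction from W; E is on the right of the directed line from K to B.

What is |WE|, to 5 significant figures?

10.801

W is at the origin; WB is horizontal with |WB| = 44.2 and B in +x, so B = (44.2, 0). WK runs at 113.1° with |WK| = 21.3, so K = (-8.3568, 19.592). E is determined by |KE| = 31.5 and |EB| = 37.1 together: it lies at the intersection of circle(K, 31.5) and circle(B, 37.1). With |KB| = 56.090, the foot of the radical line on KB is 24.620 from K and the perpendicular offset is √(31.5² − 24.620²) = 19.649. Taking the right-of-KB solution: E = (7.8494, -7.4191).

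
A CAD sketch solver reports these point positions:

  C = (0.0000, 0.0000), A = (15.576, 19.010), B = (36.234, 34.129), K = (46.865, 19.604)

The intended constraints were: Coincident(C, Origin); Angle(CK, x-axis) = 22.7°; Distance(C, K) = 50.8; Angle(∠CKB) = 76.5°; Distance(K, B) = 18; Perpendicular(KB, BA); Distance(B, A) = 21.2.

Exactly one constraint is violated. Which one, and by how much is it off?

Distance(B, A) = 21.2 — off by 4.40.

C = (0.00, 0.00) ✓; CK at 22.70° ✓; |CK| = 50.80 ✓; ∠CKB = 76.50° ✓; |KB| = 18.00 ✓; ∠(KB, BA) = 90.00° ✓; |BA| = 25.60 ✗.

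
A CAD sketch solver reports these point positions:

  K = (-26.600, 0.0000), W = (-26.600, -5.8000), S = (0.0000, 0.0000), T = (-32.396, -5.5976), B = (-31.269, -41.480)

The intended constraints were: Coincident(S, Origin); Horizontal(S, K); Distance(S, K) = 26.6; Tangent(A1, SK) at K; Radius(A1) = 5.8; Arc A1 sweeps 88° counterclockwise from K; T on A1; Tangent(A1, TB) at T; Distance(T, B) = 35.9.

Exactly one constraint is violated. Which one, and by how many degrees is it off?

Tangent(A1, TB) at T — off by 3.80°.

S = (0.00, 0.00) ✓; S.y = 0.00, K.y = 0.00 ✓; |SK| = 26.60 ✓; ∠(WK, KS) = 90.00° ✓; |WK| = 5.800 ✓; bearing(W→T) − bearing(W→K) = 88.00° ✓; |WT| = 5.800 ✓; ∠(WT, TB) = 86.20° ✗; |TB| = 35.90 ✓.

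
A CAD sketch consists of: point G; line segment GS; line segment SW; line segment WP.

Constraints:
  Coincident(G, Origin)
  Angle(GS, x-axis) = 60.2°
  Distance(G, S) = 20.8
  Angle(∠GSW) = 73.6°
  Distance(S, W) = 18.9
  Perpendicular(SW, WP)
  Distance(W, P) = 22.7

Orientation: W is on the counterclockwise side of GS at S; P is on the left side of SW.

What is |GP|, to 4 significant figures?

13.31

∠GSW = 73.6°, so SW runs at 60.2° + (180° − 73.6°) = 166.6° from the x-axis; with |SW| = 18.9, W = S + 18.9·(cos 166.6°, sin 166.6°) = (-8.048, 22.43). SW ⟂ WP; with |WP| = 22.7 on the left of SW, P = W + 22.7·(-0.2317, -0.9728) = (-13.31, 0.3475). Then |GP| = |P − G| = 13.31.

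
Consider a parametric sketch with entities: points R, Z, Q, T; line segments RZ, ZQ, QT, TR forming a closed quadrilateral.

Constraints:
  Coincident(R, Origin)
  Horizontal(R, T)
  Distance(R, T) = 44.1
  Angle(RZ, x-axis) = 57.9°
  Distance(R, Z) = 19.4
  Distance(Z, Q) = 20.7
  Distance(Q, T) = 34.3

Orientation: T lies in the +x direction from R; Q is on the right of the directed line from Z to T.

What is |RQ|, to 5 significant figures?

10.932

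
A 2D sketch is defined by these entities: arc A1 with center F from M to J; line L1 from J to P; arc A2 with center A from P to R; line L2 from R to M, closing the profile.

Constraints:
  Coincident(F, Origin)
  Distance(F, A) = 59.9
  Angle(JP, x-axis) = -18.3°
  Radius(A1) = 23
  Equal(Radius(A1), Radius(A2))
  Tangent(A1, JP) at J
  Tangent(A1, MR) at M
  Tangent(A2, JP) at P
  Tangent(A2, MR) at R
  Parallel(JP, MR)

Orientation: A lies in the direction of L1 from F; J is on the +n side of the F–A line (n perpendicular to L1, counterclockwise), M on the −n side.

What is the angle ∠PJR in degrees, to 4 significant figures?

37.52°

Tangency of A1 to both parallel lines with radius 23.0 puts J and M at F ± 23.0·n: J = (7.222, 21.84), M = (-7.222, -21.84). Equal radii place P and R the same way about A: P = A + 23.0·n = (64.09, 3.029), R = A − 23.0·n = (49.65, -40.64). Then cos ∠PJR = JP·JR / (|JP||JR|), giving 37.52°.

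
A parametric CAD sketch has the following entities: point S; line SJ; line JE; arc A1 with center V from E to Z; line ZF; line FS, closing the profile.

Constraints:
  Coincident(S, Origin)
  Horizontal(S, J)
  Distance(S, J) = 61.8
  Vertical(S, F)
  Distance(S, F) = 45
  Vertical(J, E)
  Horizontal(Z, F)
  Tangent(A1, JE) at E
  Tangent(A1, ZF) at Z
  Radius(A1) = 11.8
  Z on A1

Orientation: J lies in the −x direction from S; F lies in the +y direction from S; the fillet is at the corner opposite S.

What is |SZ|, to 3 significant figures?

67.3

S is at the origin; SJ is horizontal with |SJ| = 61.8 and J on the −x side, so J = (-61.8, 0.00). SF is vertical with |SF| = 45.0 and F on the +y side, so F = (0.00, 45.0). The virtual corner opposite S is at (-61.8, 45.0). A1 meets JE tangentially, so VE is at right angles to JE and tangency of A1 to ZF means the radius VZ is perpendicular to ZF, with radius 11.8, so the center V sits 11.8 in from both sides at V = (-50.0, 33.2). That places the tangent points at E = (-61.8, 33.2) on JE and Z = (-50.0, 45.0) on ZF. Then |SZ| = |Z − S| = 67.3.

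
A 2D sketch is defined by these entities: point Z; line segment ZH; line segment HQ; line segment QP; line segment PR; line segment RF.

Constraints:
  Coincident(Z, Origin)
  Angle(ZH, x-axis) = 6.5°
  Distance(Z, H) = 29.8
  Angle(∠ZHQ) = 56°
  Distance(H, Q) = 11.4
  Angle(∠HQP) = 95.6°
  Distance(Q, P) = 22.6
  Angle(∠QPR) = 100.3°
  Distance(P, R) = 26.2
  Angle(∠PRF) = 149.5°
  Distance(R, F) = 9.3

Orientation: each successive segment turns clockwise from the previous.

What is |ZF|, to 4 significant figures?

37.35

Z is at the origin; ZH runs at 6.5° with length 29.8, so H = (29.61, 3.373). ∠ZHQ = 56.0° gives HQ at -117.5° from the x-axis; with |HQ| = 11.4, Q = (24.34, -6.738). ∠HQP = 95.6° gives QP at 158.1° from the x-axis; with |QP| = 22.6, P = (3.375, 1.691). ∠QPR = 100.3° gives PR at 78.40° from the x-axis; with |PR| = 26.2, R = (8.644, 27.36). ∠PRF = 149.5° gives RF at 47.90° from the x-axis; with |RF| = 9.3, F = (14.88, 34.26). Then |ZF| = |F − Z| = 37.35.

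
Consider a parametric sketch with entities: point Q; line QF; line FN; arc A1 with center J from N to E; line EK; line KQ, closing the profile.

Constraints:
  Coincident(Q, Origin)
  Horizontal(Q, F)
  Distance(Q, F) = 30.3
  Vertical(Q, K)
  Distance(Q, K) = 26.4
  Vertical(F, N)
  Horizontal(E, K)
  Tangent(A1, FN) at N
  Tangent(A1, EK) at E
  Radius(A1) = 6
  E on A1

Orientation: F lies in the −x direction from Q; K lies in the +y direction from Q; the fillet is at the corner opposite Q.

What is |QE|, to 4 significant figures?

35.88

The virtual corner opposite Q is at (-30.30, 26.40). A1 meets FN tangentially, so JN is at right angles to FN and A1 meets EK tangentially, so JE is at right angles to EK, with radius 6.0, so the center J sits 6.0 in from both sides at J = (-24.30, 20.40). That places the tangent points at N = (-30.30, 20.40) on FN and E = (-24.30, 26.40) on EK. Then |QE| = |E − Q| = 35.88.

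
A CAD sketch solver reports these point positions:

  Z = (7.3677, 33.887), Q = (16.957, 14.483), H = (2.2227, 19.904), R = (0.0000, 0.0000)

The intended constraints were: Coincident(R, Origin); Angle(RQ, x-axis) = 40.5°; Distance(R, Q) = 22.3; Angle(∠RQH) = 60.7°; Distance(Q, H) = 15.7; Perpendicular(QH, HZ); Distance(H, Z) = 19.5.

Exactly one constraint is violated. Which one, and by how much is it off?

Distance(H, Z) = 19.5 — off by 4.60.

R = (0.00, 0.00) ✓; RQ at 40.50° ✓; |RQ| = 22.30 ✓; ∠RQH = 60.70° ✓; |QH| = 15.70 ✓; ∠(QH, HZ) = 90.00° ✓; |HZ| = 14.90 ✗.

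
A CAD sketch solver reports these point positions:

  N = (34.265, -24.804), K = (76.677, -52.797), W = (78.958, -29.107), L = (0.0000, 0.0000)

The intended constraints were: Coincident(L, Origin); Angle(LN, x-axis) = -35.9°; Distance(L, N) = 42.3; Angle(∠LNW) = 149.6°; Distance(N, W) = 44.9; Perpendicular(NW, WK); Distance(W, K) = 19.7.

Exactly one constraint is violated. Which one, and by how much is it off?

Distance(W, K) = 19.7 — off by 4.10.

L = (0.00, 0.00) ✓; LN at -35.90° ✓; |LN| = 42.30 ✓; ∠LNW = 149.6° ✓; |NW| = 44.90 ✓; ∠(NW, WK) = 90.00° ✓; |WK| = 23.80 ✗.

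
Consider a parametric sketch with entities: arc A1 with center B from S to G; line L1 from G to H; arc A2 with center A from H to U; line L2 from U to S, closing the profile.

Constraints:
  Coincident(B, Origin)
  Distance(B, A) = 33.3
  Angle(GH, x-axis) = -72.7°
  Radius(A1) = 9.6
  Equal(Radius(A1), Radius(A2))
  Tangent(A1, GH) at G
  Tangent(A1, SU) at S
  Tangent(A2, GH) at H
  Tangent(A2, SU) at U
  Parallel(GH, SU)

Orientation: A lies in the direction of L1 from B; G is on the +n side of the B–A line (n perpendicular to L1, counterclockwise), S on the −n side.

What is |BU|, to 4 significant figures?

34.66

The slot axis is L1's direction at -72.7°, so u = (cos -72.7°, sin -72.7°) = (0.2974, -0.9548) and n = (−sin -72.7°, cos -72.7°) = (0.9548, 0.2974). B is at the origin and A lies 33.3 along u from B, so A = 33.3·u = (9.903, -31.79). Tangency of A1 to both parallel lines with radius 9.6 puts G and S at B ± 9.6·n: G = (9.166, 2.855), S = (-9.166, -2.855). Equal radii place H and U the same way about A: H = A + 9.6·n = (19.07, -28.94), U = A − 9.6·n = (0.7369, -34.65). Then |BU| = |U − B| = 34.66.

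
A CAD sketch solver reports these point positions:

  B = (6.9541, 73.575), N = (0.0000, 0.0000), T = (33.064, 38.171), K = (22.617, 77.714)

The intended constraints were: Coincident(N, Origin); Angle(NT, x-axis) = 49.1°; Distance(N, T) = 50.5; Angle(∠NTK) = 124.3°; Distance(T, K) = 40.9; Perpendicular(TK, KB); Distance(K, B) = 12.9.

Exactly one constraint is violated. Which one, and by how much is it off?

Distance(K, B) = 12.9 — off by 3.30.

N = (0.00, 0.00) ✓; NT at 49.10° ✓; |NT| = 50.50 ✓; ∠NTK = 124.3° ✓; |TK| = 40.90 ✓; ∠(TK, KB) = 90.00° ✓; |KB| = 16.20 ✗.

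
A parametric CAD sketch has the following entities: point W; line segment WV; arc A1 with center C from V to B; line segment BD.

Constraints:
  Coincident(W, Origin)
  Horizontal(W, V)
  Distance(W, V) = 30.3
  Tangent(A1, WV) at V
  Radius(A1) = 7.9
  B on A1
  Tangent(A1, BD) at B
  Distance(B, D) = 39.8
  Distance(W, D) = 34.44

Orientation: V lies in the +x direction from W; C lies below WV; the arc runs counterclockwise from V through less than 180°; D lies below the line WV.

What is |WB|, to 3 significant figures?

24.3

Checks: |WV| = 30.30 ✓; |CB| = 7.900 ✓; ∠(CB, BD) = 90.00° ✓; |BD| = 39.80 ✓; |WD| = 34.44 ✓.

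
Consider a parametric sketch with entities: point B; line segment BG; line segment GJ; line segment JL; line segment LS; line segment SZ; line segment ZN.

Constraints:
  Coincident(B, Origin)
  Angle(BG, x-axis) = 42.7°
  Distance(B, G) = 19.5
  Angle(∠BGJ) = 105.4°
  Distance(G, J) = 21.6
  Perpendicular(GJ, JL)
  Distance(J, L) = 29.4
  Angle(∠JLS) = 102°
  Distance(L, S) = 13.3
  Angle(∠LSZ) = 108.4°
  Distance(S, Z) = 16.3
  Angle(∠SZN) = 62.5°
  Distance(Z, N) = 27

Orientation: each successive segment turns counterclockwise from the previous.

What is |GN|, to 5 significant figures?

32.030

∠LSZ = 108.4° gives SZ at -3.1000° from the x-axis; with |SZ| = 16.3, Z = (-1.9157, 5.2239). ∠SZN = 62.5° gives ZN at 114.40° from the x-axis; with |ZN| = 27.0, N = (-13.070, 29.812). Then |GN| = |N − G| = 32.030.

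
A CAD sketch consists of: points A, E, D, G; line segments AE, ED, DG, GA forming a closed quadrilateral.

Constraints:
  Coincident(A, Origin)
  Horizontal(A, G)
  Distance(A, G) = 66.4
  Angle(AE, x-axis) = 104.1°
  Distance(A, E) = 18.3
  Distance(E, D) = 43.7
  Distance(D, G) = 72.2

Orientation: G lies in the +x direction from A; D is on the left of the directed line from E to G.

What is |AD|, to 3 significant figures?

57.8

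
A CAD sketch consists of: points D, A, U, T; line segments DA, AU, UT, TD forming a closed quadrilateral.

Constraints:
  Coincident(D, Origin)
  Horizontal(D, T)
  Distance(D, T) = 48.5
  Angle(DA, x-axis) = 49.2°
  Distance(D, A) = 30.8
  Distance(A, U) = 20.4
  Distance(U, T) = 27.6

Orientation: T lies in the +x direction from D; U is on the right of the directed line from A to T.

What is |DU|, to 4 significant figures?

21.26

D is at the origin; D and T share the same y with |DT| = 48.5 and T in +x, so T = (48.5, 0). DA runs at 49.2° with |DA| = 30.8, so A = (20.13, 23.32). U is determined by |AU| = 20.4 and |UT| = 27.6 together: it lies at the intersection of circle(A, 20.4) and circle(T, 27.6). With |AT| = 36.73, the foot of the radical line on AT is 13.66 from A and the perpendicular offset is √(20.4² − 13.66²) = 15.15. Taking the right-of-AT solution: U = (21.06, 2.937).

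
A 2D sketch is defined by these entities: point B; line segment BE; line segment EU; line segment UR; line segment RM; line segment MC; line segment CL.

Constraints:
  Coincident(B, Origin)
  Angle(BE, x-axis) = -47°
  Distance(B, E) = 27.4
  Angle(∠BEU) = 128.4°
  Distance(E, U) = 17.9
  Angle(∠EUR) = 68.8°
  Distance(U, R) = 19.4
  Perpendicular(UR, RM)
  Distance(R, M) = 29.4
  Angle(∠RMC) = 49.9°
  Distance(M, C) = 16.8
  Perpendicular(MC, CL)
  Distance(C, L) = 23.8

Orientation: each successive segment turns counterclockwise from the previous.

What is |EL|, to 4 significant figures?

22.44

B is at the origin; BE runs at -47.0° with length 27.4, so E = (18.69, -20.04). ∠BEU = 128.4° gives EU at 4.600° from the x-axis; with |EU| = 17.9, U = (36.53, -18.60). ∠EUR = 68.8° gives UR at 115.8° from the x-axis; with |UR| = 19.4, R = (28.09, -1.137). UR is perpendicular to RM, so RM runs at -154.2°; with |RM| = 29.4, M = (1.616, -13.93). ∠RMC = 49.9° gives MC at -24.10° from the x-axis; with |MC| = 16.8, C = (16.95, -20.79). The perpendicularity gives CL at right angles to MC, so CL runs at 65.90°; with |CL| = 23.8, L = (26.67, 0.9324). Then |EL| = |L − E| = 22.44.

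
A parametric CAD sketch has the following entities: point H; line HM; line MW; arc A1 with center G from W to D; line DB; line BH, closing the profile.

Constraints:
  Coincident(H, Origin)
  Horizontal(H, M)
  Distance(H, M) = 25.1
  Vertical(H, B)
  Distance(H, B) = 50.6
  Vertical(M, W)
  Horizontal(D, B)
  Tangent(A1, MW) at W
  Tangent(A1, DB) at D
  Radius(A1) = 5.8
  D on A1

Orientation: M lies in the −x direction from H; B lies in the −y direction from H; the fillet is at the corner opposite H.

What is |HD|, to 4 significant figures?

54.16

H is at the origin; HM is horizontal with |HM| = 25.1 and M on the −x side, so M = (-25.10, 0.000). H and B share the same x with |HB| = 50.6 and B on the −y side, so B = (0.000, -50.60). The virtual corner opposite H is at (-25.10, -50.60). The tangent condition forces GW to be normal to MW and A1 meets DB tangentially, so GD is at right angles to DB, with radius 5.8, so the center G sits 5.8 in from both sides at G = (-19.30, -44.80). That places the tangent points at W = (-25.10, -44.80) on MW and D = (-19.30, -50.60) on DB. Then |HD| = |D − H| = 54.16.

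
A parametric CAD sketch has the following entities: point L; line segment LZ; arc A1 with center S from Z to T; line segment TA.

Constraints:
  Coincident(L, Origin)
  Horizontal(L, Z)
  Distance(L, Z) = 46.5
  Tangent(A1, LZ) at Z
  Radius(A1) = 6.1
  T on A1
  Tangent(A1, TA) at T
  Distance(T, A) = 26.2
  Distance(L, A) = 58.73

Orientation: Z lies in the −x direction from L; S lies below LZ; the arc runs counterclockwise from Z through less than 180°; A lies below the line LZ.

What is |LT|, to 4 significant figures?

53.00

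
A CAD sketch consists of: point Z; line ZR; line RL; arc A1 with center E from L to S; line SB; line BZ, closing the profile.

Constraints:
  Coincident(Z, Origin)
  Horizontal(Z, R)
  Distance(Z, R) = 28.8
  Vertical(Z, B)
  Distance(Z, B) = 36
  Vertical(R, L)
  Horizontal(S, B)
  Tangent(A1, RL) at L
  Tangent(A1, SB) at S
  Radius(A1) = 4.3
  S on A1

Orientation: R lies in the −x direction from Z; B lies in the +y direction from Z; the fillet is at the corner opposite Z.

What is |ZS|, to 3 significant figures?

43.5

Z is at the origin; ZR is horizontal with |ZR| = 28.8 and R on the −x side, so R = (-28.8, 0.00). ZB is vertical with |ZB| = 36.0 and B on the +y side, so B = (0.00, 36.0). The virtual corner opposite Z is at (-28.8, 36.0). Tangency of A1 to RL means the radius EL is perpendicular to RL and the tangent condition forces ES to be normal to SB, with radius 4.3, so the center E sits 4.3 in from both sides at E = (-24.5, 31.7). That places the tangent points at L = (-28.8, 31.7) on RL and S = (-24.5, 36.0) on SB. Then |ZS| = |S − Z| = 43.5.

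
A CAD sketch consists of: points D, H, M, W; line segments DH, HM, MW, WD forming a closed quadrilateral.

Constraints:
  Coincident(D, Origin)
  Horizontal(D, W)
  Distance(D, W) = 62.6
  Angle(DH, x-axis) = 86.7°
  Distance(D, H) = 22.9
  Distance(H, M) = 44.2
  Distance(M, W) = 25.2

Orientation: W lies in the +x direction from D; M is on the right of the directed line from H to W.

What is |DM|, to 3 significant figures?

37.6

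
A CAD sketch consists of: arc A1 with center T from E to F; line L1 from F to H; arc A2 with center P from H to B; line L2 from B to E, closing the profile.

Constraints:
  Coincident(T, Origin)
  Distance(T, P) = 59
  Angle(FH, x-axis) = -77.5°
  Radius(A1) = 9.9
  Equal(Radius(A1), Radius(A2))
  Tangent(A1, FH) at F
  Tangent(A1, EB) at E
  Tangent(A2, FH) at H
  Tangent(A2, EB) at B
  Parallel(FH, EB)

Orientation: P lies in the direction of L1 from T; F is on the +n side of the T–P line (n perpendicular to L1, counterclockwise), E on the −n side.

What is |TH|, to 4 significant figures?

59.82

Tangency of A1 to both parallel lines with radius 9.9 puts F and E at T ± 9.9·n: F = (9.665, 2.143), E = (-9.665, -2.143). Equal radii place H and B the same way about P: H = P + 9.9·n = (22.44, -55.46), B = P − 9.9·n = (3.105, -59.74). Then |TH| = |H − T| = 59.82.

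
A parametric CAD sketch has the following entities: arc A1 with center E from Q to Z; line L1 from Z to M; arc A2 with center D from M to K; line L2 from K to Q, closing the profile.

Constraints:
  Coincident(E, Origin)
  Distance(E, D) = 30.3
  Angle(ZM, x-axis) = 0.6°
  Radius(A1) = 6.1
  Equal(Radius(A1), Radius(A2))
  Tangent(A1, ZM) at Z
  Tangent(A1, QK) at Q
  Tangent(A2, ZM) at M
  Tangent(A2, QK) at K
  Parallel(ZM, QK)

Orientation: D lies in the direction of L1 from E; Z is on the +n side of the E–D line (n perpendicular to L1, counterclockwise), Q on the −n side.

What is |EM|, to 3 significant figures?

30.9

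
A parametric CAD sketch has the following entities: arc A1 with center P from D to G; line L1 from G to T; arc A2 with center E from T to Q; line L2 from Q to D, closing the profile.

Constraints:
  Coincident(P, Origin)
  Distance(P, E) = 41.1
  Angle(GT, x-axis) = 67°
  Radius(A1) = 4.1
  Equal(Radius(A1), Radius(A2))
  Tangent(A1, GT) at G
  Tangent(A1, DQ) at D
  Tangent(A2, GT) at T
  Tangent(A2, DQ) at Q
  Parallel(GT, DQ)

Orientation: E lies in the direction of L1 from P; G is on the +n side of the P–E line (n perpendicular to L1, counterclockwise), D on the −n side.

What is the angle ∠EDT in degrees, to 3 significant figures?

5.59°

The slot axis is L1's direction at 67.0°, so u = (cos 67.0°, sin 67.0°) = (0.391, 0.921) and n = (−sin 67.0°, cos 67.0°) = (-0.921, 0.391). P is at the origin and E lies 41.1 along u from P, so E = 41.1·u = (16.1, 37.8). Tangency of A1 to both parallel lines with radius 4.1 puts G and D at P ± 4.1·n: G = (-3.77, 1.60), D = (3.77, -1.60). Equal radii place T and Q the same way about E: T = E + 4.1·n = (12.3, 39.4), Q = E − 4.1·n = (19.8, 36.2). Then cos ∠EDT = DE·DT / (|DE||DT|), giving 5.59°.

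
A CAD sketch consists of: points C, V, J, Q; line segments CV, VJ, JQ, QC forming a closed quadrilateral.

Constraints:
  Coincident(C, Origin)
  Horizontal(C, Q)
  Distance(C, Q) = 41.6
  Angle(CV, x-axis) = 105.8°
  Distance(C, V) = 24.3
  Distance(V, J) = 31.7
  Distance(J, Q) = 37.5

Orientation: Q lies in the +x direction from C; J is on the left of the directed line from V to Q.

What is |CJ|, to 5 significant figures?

40.506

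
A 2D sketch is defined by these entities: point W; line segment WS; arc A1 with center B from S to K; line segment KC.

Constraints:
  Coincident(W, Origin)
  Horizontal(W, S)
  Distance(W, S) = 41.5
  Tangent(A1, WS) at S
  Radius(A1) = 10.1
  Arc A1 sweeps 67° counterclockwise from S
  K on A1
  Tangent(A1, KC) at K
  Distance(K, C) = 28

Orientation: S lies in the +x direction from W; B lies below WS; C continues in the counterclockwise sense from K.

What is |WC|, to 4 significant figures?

38.36

W is at the origin; WS is horizontal with |WS| = 41.5 and S on the +x side, so S = (41.50, 0.000). Tangency of A1 to WS means the radius BS is perpendicular to WS, so B = S + (0, -10.1) = (41.50, -10.10). On A1, S sits at bearing 90° from B; a 67° counterclockwise sweep puts K at bearing 157°, so K = B + 10.1·(cos 157°, sin 157°) = (32.20, -6.154). Since A1 is tangent to KC there, BK ⟂ KC, so KC runs along (−sin 157°, cos 157°); with |KC| = 28.0, C = (21.26, -31.93). Then |WC| = |C − W| = 38.36.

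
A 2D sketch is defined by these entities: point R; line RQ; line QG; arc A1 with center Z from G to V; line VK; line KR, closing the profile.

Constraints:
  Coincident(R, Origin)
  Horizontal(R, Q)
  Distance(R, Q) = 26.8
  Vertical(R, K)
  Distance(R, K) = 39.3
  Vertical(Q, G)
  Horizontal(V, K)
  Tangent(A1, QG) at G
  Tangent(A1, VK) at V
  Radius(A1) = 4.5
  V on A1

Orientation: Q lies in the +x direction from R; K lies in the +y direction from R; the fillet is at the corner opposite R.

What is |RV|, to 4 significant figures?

45.19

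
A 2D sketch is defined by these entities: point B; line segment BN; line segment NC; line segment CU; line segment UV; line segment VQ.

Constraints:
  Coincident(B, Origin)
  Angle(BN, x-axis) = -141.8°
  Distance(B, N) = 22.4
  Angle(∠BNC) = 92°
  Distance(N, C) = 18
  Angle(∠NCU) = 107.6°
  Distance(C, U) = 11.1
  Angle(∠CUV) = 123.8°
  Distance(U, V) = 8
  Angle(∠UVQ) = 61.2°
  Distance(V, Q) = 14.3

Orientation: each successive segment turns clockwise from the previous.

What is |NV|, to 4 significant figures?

23.48

B is at the origin; BN runs at -141.8° with length 22.4, so N = (-17.60, -13.85). ∠BNC = 92.0° gives NC at 130.2° from the x-axis; with |NC| = 18.0, C = (-29.22, -0.1040). ∠NCU = 107.6° gives CU at 57.80° from the x-axis; with |CU| = 11.1, U = (-23.31, 9.289). ∠CUV = 123.8° gives UV at 1.600° from the x-axis; with |UV| = 8.0, V = (-15.31, 9.512). Then |NV| = |V − N| = 23.48.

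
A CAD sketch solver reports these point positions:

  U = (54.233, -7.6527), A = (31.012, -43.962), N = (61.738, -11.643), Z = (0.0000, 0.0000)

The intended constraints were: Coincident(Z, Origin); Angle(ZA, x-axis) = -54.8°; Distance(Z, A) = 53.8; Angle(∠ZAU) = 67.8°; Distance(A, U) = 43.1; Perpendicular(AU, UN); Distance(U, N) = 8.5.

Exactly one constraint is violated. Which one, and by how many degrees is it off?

Perpendicular(AU, UN) — off by 4.60°.

Z = (0.00, 0.00) ✓; ZA at -54.80° ✓; |ZA| = 53.80 ✓; ∠ZAU = 67.80° ✓; |AU| = 43.10 ✓; ∠(AU, UN) = 85.40° ✗; |UN| = 8.500 ✓.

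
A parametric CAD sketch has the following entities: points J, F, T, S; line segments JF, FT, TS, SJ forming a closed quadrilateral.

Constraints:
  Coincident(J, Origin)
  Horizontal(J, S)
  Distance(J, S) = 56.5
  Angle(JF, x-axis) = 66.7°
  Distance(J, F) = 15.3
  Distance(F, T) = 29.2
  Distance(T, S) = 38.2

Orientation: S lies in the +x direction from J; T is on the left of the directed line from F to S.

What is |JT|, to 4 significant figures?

42.48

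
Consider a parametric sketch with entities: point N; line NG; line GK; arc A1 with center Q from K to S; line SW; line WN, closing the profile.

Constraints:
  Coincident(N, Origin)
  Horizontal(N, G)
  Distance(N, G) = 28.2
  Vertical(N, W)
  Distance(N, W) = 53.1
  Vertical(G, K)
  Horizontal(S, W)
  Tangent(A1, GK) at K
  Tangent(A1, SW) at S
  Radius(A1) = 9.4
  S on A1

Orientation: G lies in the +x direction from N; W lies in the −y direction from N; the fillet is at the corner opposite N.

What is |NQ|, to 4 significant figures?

47.57

N is at the origin; NG is horizontal with |NG| = 28.2 and G on the +x side, so G = (28.20, 0.000). NW is vertical with |NW| = 53.1 and W on the −y side, so W = (0.000, -53.10). The virtual corner opposite N is at (28.20, -53.10). Tangency of A1 to GK means the radius QK is perpendicular to GK and since A1 is tangent to SW there, QS ⟂ SW, with radius 9.4, so the center Q sits 9.4 in from both sides at Q = (18.80, -43.70). Then |NQ| = |Q − N| = 47.57.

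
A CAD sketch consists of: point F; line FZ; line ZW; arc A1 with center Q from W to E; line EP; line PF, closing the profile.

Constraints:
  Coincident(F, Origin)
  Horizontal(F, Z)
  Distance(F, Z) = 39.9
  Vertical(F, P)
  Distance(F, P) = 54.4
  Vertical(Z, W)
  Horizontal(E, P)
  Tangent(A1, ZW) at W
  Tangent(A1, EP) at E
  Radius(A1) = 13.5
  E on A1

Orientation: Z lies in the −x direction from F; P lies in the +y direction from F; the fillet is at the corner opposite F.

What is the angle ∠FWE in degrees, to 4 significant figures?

90.71°

The virtual corner opposite F is at (-39.90, 54.40). Since A1 is tangent to ZW there, QW ⟂ ZW and since A1 is tangent to EP there, QE ⟂ EP, with radius 13.5, so the center Q sits 13.5 in from both sides at Q = (-26.40, 40.90). That places the tangent points at W = (-39.90, 40.90) on ZW and E = (-26.40, 54.40) on EP. Then cos ∠FWE = WF·WE / (|WF||WE|), giving 90.71°.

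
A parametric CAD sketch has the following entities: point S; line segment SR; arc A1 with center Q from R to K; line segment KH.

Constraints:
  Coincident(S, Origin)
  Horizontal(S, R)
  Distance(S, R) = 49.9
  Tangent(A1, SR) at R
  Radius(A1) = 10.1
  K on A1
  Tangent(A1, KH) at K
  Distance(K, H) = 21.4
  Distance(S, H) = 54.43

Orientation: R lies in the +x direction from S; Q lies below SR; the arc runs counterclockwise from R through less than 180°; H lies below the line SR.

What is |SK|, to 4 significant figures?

41.62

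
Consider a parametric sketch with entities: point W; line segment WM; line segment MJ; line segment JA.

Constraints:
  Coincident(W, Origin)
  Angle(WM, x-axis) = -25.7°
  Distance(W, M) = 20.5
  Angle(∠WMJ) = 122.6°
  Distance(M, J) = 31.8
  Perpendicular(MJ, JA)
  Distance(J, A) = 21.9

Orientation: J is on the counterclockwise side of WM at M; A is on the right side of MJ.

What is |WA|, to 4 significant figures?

58.05

∠WMJ = 122.6°, so MJ runs at -25.7° + (180° − 122.6°) = 31.70° from the x-axis; with |MJ| = 31.8, J = M + 31.8·(cos 31.70°, sin 31.70°) = (45.53, 7.820). MJ ⟂ JA; with |JA| = 21.9 on the right of MJ, A = J + 21.9·(0.5255, -0.8508) = (57.04, -10.81). Then |WA| = |A − W| = 58.05.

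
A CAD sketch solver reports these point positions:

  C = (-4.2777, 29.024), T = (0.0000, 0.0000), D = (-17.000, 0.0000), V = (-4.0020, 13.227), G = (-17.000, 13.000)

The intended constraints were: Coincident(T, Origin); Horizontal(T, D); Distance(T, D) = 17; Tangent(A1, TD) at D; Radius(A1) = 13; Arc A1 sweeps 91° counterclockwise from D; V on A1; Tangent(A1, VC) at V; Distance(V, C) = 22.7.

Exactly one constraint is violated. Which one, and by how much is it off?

Distance(V, C) = 22.7 — off by 6.90.

T = (0.00, 0.00) ✓; T.y = 0.00, D.y = 0.00 ✓; |TD| = 17.00 ✓; ∠(GD, DT) = 90.00° ✓; |GD| = 13.00 ✓; bearing(G→V) − bearing(G→D) = 91.00° ✓; |GV| = 13.00 ✓; ∠(GV, VC) = 90.00° ✓; |VC| = 15.80 ✗.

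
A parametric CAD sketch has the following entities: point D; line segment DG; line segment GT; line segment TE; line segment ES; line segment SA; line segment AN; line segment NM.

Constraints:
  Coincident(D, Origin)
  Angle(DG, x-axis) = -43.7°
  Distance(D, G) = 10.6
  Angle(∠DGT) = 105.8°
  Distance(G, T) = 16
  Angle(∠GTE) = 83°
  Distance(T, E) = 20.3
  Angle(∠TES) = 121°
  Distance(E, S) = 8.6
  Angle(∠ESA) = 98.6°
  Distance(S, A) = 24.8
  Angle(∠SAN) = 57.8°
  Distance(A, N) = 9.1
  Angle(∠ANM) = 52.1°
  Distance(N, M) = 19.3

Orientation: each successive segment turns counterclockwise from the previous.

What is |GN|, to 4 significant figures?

3.036

D is at the origin; DG runs at -43.7° with length 10.6, so G = (7.663, -7.323). ∠DGT = 105.8° gives GT at 30.50° from the x-axis; with |GT| = 16.0, T = (21.45, 0.7973). ∠GTE = 83.0° gives TE at 127.5° from the x-axis; with |TE| = 20.3, E = (9.092, 16.90). ∠TES = 121.0° gives ES at -173.5° from the x-axis; with |ES| = 8.6, S = (0.5469, 15.93). ∠ESA = 98.6° gives SA at -92.10° from the x-axis; with |SA| = 24.8, A = (-0.3618, -8.855). ∠SAN = 57.8° gives AN at 30.10° from the x-axis; with |AN| = 9.1, N = (7.511, -4.291). Then |GN| = |N − G| = 3.036.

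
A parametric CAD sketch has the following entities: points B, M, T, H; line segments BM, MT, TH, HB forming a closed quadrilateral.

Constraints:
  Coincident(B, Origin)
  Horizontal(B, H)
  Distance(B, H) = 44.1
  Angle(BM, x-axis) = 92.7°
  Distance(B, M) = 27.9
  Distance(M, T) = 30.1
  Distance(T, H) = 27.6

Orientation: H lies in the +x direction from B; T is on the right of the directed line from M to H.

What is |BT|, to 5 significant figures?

17.189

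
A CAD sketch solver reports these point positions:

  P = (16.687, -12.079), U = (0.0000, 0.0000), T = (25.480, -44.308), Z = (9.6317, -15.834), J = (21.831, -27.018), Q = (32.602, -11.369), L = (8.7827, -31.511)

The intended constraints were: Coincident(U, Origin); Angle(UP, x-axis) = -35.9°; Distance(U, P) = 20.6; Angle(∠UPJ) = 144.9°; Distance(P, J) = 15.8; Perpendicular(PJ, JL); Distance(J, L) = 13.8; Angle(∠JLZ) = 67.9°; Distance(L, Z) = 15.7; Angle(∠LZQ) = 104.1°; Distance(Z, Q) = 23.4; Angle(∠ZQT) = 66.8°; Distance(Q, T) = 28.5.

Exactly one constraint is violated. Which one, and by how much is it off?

Distance(Q, T) = 28.5 — off by 5.20.

U = (0.00, 0.00) ✓; UP at -35.90° ✓; |UP| = 20.60 ✓; ∠UPJ = 144.9° ✓; |PJ| = 15.80 ✓; ∠(PJ, JL) = 90.00° ✓; |JL| = 13.80 ✓; ∠JLZ = 67.90° ✓; |LZ| = 15.70 ✓; ∠LZQ = 104.1° ✓; |ZQ| = 23.40 ✓; ∠ZQT = 66.80° ✓; |QT| = 33.70 ✗.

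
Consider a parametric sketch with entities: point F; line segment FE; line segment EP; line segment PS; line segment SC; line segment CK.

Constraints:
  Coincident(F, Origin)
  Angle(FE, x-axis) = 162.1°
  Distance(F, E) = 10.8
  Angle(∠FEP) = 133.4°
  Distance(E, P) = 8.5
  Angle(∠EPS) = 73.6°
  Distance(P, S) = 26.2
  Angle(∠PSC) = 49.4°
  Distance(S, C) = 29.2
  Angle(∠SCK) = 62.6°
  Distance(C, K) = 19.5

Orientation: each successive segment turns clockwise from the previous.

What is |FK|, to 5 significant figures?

15.085

∠PSC = 49.4° gives SC at -121.50° from the x-axis; with |SC| = 29.2, C = (-3.3233, -9.7619). ∠SCK = 62.6° gives CK at 121.10° from the x-axis; with |CK| = 19.5, K = (-13.396, 6.9353). Then |FK| = |K − F| = 15.085.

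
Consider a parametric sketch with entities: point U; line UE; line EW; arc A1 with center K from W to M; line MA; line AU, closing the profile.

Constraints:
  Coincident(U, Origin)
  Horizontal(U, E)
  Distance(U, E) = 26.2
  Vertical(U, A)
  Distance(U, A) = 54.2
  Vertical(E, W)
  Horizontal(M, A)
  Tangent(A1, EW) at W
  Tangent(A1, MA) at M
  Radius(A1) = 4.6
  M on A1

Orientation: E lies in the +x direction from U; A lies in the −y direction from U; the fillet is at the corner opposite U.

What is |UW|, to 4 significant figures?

56.09

U is at the origin; U and E share the same y with |UE| = 26.2 and E on the +x side, so E = (26.20, 0.000). UA is vertical with |UA| = 54.2 and A on the −y side, so A = (0.000, -54.20). The virtual corner opposite U is at (26.20, -54.20). The tangent condition forces KW to be normal to EW and the tangent condition forces KM to be normal to MA, with radius 4.6, so the center K sits 4.6 in from both sides at K = (21.60, -49.60). That places the tangent points at W = (26.20, -49.60) on EW and M = (21.60, -54.20) on MA. Then |UW| = |W − U| = 56.09.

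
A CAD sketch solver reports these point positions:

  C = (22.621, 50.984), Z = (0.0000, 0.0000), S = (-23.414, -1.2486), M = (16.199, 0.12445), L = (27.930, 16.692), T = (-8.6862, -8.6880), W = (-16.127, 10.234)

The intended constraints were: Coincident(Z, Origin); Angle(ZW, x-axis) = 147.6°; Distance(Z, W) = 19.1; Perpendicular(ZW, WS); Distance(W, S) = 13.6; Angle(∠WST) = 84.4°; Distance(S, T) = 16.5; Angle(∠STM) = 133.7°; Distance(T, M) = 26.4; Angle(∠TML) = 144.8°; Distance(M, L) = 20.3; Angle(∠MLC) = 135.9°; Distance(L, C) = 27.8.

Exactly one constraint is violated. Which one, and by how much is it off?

Distance(L, C) = 27.8 — off by 6.90.

Z = (0.00, 0.00) ✓; ZW at 147.6° ✓; |ZW| = 19.10 ✓; ∠(ZW, WS) = 90.00° ✓; |WS| = 13.60 ✓; ∠WST = 84.40° ✓; |ST| = 16.50 ✓; ∠STM = 133.7° ✓; |TM| = 26.40 ✓; ∠TML = 144.8° ✓; |ML| = 20.30 ✓; ∠MLC = 135.9° ✓; |LC| = 34.70 ✗.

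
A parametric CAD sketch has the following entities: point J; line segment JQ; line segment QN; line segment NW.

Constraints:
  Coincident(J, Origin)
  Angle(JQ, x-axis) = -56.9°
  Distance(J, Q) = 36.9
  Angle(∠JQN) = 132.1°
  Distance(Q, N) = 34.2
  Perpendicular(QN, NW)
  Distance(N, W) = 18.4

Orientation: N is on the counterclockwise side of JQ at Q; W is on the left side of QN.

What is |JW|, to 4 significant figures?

59.62

J is at the origin; JQ runs at -56.9° with length 36.9, so Q = 36.9·(cos -56.9°, sin -56.9°) = (20.15, -30.91). ∠JQN = 132.1°, so QN runs at -56.9° + (180° − 132.1°) = -9.000° from the x-axis; with |QN| = 34.2, N = Q + 34.2·(cos -9.000°, sin -9.000°) = (53.93, -36.26). The perpendicularity gives NW at right angles to QN; with |NW| = 18.4 on the left of QN, W = N + 18.4·(0.1564, 0.9877) = (56.81, -18.09). Then |JW| = |W − J| = 59.62.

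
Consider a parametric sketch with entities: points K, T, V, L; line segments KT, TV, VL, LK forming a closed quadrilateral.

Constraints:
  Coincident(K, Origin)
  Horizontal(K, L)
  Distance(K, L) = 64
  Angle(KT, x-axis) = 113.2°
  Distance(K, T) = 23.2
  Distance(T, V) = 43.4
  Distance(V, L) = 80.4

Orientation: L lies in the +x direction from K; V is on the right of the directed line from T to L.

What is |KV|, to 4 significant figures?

25.63

Checks: |TV| = 43.40 ✓; |VL| = 80.40 ✓.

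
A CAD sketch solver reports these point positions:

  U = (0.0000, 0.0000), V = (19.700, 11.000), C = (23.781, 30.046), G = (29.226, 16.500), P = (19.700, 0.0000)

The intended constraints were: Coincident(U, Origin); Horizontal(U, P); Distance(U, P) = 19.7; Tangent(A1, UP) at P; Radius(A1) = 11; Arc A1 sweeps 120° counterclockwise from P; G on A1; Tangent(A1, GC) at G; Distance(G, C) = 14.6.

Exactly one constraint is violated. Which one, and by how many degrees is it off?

Tangent(A1, GC) at G — off by 8.10°.

U = (0.00, 0.00) ✓; U.y = 0.00, P.y = 0.00 ✓; |UP| = 19.70 ✓; ∠(VP, PU) = 90.00° ✓; |VP| = 11.00 ✓; bearing(V→G) − bearing(V→P) = 120.0° ✓; |VG| = 11.00 ✓; ∠(VG, GC) = 98.10° ✗; |GC| = 14.60 ✓.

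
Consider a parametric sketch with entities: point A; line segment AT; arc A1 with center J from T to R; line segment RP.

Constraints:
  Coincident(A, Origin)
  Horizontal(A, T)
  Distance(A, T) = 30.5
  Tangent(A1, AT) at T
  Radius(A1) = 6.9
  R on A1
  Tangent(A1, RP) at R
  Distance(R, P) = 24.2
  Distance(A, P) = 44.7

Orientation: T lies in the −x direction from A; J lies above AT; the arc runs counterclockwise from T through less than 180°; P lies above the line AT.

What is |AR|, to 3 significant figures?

25.5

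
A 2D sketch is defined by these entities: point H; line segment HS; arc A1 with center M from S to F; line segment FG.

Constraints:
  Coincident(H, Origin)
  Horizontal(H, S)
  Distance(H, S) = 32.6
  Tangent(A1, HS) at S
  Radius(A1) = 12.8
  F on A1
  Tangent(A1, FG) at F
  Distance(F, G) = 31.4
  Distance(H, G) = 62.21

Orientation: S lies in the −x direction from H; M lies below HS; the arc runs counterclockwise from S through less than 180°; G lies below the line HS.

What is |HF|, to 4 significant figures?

47.42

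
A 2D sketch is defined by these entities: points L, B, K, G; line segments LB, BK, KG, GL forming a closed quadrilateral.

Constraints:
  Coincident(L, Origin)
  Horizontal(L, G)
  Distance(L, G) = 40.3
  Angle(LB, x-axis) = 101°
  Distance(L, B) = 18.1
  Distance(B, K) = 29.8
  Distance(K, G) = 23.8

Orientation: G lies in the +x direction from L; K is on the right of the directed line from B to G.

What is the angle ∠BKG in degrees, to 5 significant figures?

123.15°

Checks: |BK| = 29.80 ✓; |KG| = 23.80 ✓.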